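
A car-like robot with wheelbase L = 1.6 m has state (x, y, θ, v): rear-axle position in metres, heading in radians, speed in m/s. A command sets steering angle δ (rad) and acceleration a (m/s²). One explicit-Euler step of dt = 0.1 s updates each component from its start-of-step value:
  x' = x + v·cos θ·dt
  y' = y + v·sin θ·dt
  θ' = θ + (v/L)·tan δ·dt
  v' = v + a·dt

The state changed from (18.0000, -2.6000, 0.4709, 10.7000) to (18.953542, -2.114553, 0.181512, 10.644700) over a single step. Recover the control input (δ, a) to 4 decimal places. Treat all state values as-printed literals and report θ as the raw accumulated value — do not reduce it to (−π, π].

a = (v'−v)/dt = (-0.055300)/0.1 = -0.5530
Δθ = θ'−θ = -0.289388;  (v·dt/L) = 10.7000·0.1/1.6 = 0.668750
tan δ = Δθ·L/(v·dt) = -0.432730  →  δ = -0.4084

δ = -0.4084, a = -0.5530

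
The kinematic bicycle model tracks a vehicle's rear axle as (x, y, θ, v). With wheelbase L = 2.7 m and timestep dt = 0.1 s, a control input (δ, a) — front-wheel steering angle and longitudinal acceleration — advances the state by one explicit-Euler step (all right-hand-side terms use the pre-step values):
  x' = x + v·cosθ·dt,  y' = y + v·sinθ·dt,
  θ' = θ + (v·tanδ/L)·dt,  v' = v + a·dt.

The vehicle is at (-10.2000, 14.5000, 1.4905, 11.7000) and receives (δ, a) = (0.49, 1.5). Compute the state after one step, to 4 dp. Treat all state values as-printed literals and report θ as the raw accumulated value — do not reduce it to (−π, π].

x' = -10.2000 + 11.7000·cos(1.4905)·0.1 = -10.1062
y' = 14.5000 + 11.7000·sin(1.4905)·0.1 = 15.6662
θ' = 1.4905 + (11.7000/2.7)·tan(0.49)·0.1 = 1.7216
v' = 11.7000 + 1.5000·0.1 = 11.8500

(-10.1062, 15.6662, 1.7216, 11.8500)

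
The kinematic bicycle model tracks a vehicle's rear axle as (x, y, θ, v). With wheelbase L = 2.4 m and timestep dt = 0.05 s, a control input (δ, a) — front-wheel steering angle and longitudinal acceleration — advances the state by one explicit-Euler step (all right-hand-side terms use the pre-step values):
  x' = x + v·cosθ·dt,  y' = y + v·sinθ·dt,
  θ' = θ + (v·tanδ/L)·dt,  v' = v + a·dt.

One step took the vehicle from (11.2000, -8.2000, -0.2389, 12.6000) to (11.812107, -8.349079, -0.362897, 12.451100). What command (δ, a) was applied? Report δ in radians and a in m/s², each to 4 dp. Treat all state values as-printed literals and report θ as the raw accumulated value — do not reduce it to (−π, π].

δ = -0.4413, a = -2.9780

a = (v'−v)/dt = (-0.148900)/0.05 = -2.9780
Δθ = θ'−θ = -0.123997;  (v·dt/L) = 12.6000·0.05/2.4 = 0.262500
tan δ = Δθ·L/(v·dt) = -0.472370  →  δ = -0.4413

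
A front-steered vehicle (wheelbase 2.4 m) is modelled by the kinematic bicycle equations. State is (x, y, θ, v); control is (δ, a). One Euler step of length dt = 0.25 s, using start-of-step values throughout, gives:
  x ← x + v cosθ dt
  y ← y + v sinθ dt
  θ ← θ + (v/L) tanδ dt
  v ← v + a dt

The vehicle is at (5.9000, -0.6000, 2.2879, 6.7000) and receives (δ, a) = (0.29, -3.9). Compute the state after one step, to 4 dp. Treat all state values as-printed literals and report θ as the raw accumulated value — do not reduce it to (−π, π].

x' = 5.9000 + 6.7000·cos(2.2879)·0.25 = 4.7992
y' = -0.6000 + 6.7000·sin(2.2879)·0.25 = 0.6625
θ' = 2.2879 + (6.7000/2.4)·tan(0.29)·0.25 = 2.4962
v' = 6.7000 − 3.9000·0.25 = 5.7250

(4.7992, 0.6625, 2.4962, 5.7250)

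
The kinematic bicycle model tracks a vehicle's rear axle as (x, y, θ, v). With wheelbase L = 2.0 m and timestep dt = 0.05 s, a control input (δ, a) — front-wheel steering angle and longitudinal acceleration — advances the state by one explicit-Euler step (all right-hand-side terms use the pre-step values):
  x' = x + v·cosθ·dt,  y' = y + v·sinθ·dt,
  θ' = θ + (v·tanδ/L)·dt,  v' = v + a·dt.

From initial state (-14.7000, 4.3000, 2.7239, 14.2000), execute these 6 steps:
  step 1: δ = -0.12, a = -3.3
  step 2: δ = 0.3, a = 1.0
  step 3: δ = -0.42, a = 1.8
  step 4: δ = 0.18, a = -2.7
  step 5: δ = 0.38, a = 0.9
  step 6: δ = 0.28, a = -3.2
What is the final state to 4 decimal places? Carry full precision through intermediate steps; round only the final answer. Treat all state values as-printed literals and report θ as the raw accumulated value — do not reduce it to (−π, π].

(-18.5631, 6.0013, 2.9383, 13.9250)

after step 1 (δ=-0.12, a=-3.3): (-15.348959, 4.588013, 2.681094, 14.035000)
after step 2 (δ=0.3, a=1.0): (-15.977609, 4.899867, 2.789633, 14.085000)
after step 3 (δ=-0.42, a=1.8): (-16.638688, 5.142649, 2.632383, 14.175000)
after step 4 (δ=0.18, a=-2.7): (-17.257519, 5.488156, 2.696869, 14.040000)
after step 5 (δ=0.38, a=0.9): (-17.891235, 5.790162, 2.837063, 14.085000)
after step 6 (δ=0.28, a=-3.2): (-18.563081, 6.001328, 2.938318, 13.925000)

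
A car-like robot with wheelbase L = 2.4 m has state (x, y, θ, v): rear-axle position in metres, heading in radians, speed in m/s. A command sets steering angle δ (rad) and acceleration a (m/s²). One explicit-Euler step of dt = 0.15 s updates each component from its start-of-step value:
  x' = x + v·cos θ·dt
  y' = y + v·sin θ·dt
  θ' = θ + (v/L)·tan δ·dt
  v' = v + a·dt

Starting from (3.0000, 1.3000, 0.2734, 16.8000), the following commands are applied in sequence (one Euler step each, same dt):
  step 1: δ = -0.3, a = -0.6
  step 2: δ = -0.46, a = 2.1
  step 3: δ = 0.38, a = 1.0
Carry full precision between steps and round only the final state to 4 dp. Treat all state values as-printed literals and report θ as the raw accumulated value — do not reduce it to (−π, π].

(10.0812, 0.4760, -0.1438, 17.1750)

after step 1 (δ=-0.3, a=-0.6): (5.426403, 1.980417, -0.051403, 16.710000)
after step 2 (δ=-0.46, a=2.1): (7.929593, 1.851632, -0.568837, 17.025000)
after step 3 (δ=0.38, a=1.0): (10.081198, 0.476047, -0.143837, 17.175000)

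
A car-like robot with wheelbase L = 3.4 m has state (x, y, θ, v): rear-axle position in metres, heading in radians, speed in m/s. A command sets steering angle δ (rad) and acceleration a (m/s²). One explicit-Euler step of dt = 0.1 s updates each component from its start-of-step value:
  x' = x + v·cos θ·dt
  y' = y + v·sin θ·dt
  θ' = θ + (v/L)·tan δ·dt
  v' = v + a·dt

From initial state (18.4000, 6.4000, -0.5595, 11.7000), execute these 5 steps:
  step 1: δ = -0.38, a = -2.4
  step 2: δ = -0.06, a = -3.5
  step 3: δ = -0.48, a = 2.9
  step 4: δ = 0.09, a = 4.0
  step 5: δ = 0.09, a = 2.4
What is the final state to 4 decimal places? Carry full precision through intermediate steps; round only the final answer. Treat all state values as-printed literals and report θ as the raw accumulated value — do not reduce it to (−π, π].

(22.6001, 2.5373, -0.8257, 12.0400)

after step 1 (δ=-0.38, a=-2.4): (19.391599, 5.779008, -0.696945, 11.460000)
after step 2 (δ=-0.06, a=-3.5): (20.270360, 5.043416, -0.717193, 11.110000)
after step 3 (δ=-0.48, a=2.9): (21.107669, 4.313187, -0.887310, 11.400000)
after step 4 (δ=0.09, a=4.0): (21.827579, 3.429258, -0.857052, 11.800000)
after step 5 (δ=0.09, a=2.4): (22.600088, 2.537278, -0.825732, 12.040000)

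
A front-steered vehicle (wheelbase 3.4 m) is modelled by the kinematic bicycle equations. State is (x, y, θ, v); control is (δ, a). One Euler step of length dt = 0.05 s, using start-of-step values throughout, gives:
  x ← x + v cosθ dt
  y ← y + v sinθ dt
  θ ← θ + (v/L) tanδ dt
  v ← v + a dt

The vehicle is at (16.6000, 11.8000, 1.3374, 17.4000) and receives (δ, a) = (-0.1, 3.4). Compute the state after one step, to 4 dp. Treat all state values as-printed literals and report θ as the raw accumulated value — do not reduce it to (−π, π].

x' = 16.6000 + 17.4000·cos(1.3374)·0.05 = 16.8012
y' = 11.8000 + 17.4000·sin(1.3374)·0.05 = 12.6464
θ' = 1.3374 + (17.4000/3.4)·tan(-0.1)·0.05 = 1.3117
v' = 17.4000 + 3.4000·0.05 = 17.5700

(16.8012, 12.6464, 1.3117, 17.5700)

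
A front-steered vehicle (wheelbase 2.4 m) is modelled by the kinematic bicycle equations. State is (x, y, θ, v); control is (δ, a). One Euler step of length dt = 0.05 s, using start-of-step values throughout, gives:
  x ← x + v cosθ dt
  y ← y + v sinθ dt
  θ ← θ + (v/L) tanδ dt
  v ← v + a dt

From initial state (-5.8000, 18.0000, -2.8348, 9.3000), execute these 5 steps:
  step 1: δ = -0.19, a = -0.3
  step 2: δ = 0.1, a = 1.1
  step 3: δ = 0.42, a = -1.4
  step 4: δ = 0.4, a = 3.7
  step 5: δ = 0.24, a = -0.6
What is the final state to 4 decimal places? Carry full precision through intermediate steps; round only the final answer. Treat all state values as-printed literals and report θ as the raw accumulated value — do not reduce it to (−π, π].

after step 1 (δ=-0.19, a=-0.3): (-6.243288, 17.859569, -2.872062, 9.285000)
after step 2 (δ=0.1, a=1.1): (-6.690777, 17.735949, -2.852653, 9.340000)
after step 3 (δ=0.42, a=-1.4): (-7.138418, 17.602884, -2.765758, 9.270000)
after step 4 (δ=0.4, a=3.7): (-7.569566, 17.432757, -2.684106, 9.455000)
after step 5 (δ=0.24, a=-0.6): (-7.993701, 17.223945, -2.635902, 9.425000)

(-7.9937, 17.2239, -2.6359, 9.4250)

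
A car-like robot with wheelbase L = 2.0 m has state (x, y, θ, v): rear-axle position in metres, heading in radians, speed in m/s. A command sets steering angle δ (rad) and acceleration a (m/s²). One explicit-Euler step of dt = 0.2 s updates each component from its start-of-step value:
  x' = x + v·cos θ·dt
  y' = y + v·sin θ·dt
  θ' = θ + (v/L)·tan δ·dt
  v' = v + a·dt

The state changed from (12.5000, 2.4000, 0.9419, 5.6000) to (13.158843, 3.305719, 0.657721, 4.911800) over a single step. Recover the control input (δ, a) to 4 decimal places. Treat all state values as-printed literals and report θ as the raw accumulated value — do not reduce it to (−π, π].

δ = -0.4696, a = -3.4410

a = (v'−v)/dt = (-0.688200)/0.2 = -3.4410
Δθ = θ'−θ = -0.284179;  (v·dt/L) = 5.6000·0.2/2.0 = 0.560000
tan δ = Δθ·L/(v·dt) = -0.507462  →  δ = -0.4696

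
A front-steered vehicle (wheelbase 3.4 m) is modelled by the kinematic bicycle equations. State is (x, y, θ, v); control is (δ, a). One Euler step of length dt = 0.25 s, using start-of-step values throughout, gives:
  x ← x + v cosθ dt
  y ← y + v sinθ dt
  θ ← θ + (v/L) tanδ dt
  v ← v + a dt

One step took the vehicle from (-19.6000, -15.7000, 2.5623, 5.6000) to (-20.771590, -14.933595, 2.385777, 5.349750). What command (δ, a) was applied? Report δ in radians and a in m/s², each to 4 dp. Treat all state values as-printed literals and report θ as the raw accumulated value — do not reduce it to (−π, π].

a = (v'−v)/dt = (-0.250250)/0.25 = -1.0010
Δθ = θ'−θ = -0.176523;  (v·dt/L) = 5.6000·0.25/3.4 = 0.411765
tan δ = Δθ·L/(v·dt) = -0.428699  →  δ = -0.4050

δ = -0.4050, a = -1.0010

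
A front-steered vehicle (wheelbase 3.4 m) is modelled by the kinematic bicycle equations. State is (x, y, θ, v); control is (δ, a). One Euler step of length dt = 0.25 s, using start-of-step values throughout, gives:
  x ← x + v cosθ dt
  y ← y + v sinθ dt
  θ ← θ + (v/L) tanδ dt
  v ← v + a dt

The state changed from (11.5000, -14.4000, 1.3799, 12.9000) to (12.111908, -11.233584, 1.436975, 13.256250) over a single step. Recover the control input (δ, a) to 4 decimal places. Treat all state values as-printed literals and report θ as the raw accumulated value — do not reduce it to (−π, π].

δ = 0.0601, a = 1.4250

a = (v'−v)/dt = (0.356250)/0.25 = 1.4250
Δθ = θ'−θ = 0.057075;  (v·dt/L) = 12.9000·0.25/3.4 = 0.948529
tan δ = Δθ·L/(v·dt) = 0.060172  →  δ = 0.0601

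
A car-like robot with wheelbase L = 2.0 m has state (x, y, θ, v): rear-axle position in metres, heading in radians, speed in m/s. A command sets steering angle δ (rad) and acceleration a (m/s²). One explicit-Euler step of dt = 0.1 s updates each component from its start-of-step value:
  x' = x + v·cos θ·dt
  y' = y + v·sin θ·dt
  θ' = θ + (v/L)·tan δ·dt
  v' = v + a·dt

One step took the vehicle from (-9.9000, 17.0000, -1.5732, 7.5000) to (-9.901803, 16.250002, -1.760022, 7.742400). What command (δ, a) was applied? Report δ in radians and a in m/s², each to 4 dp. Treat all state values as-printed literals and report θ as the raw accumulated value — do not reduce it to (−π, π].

δ = -0.4622, a = 2.4240

a = (v'−v)/dt = (0.242400)/0.1 = 2.4240
Δθ = θ'−θ = -0.186822;  (v·dt/L) = 7.5000·0.1/2.0 = 0.375000
tan δ = Δθ·L/(v·dt) = -0.498192  →  δ = -0.4622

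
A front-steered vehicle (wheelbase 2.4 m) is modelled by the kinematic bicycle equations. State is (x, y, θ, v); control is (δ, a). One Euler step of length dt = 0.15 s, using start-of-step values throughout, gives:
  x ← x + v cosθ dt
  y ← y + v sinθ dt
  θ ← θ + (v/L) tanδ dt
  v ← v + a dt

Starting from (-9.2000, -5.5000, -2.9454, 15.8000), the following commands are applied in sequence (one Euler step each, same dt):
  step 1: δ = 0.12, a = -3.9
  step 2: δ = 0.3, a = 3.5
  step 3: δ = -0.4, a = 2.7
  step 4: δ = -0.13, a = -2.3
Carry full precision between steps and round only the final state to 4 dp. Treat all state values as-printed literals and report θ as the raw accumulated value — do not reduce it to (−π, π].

(-18.0068, -8.4868, -3.0800, 15.8000)

after step 1 (δ=0.12, a=-3.9): (-11.524534, -5.961999, -2.826328, 15.215000)
after step 2 (δ=0.3, a=3.5): (-13.694301, -6.669652, -2.532168, 15.740000)
after step 3 (δ=-0.4, a=2.7): (-15.630269, -8.021078, -2.948091, 16.145000)
after step 4 (δ=-0.13, a=-2.3): (-18.006822, -8.486771, -3.080013, 15.800000)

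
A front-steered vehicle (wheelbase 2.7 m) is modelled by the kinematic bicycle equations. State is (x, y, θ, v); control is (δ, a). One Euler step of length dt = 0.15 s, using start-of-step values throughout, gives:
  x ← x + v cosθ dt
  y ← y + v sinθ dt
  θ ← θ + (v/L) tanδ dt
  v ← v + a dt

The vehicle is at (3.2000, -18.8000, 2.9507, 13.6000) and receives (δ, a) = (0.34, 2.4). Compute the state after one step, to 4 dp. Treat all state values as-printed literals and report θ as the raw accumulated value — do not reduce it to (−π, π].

(1.1971, -18.4129, 3.2180, 13.9600)

x' = 3.2000 + 13.6000·cos(2.9507)·0.15 = 1.1971
y' = -18.8000 + 13.6000·sin(2.9507)·0.15 = -18.4129
θ' = 2.9507 + (13.6000/2.7)·tan(0.34)·0.15 = 3.2180
v' = 13.6000 + 2.4000·0.15 = 13.9600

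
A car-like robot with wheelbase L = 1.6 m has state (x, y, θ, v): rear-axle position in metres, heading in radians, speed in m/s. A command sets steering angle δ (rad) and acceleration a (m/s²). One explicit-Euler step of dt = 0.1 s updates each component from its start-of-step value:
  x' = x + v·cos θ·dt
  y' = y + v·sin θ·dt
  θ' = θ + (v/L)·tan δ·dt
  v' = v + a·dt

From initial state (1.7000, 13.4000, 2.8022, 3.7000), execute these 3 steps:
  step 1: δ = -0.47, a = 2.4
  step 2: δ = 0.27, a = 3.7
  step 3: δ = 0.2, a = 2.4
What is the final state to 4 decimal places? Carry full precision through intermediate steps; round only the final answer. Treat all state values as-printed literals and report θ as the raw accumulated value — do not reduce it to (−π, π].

after step 1 (δ=-0.47, a=2.4): (1.351106, 13.523178, 2.684733, 3.940000)
after step 2 (δ=0.27, a=3.7): (0.997514, 13.696984, 2.752885, 4.310000)
after step 3 (δ=0.2, a=2.4): (0.598667, 13.860330, 2.807490, 4.550000)

(0.5987, 13.8603, 2.8075, 4.5500)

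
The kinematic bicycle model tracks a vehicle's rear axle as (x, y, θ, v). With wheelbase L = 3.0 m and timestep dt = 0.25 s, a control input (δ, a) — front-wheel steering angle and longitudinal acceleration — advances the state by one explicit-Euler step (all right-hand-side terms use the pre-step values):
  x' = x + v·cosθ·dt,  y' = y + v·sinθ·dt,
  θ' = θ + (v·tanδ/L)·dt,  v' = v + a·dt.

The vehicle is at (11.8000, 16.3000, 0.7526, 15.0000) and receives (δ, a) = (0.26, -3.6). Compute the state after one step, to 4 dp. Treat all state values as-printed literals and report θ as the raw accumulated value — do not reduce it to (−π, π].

(14.5372, 18.8633, 1.0851, 14.1000)

x' = 11.8000 + 15.0000·cos(0.7526)·0.25 = 14.5372
y' = 16.3000 + 15.0000·sin(0.7526)·0.25 = 18.8633
θ' = 0.7526 + (15.0000/3.0)·tan(0.26)·0.25 = 1.0851
v' = 15.0000 − 3.6000·0.25 = 14.1000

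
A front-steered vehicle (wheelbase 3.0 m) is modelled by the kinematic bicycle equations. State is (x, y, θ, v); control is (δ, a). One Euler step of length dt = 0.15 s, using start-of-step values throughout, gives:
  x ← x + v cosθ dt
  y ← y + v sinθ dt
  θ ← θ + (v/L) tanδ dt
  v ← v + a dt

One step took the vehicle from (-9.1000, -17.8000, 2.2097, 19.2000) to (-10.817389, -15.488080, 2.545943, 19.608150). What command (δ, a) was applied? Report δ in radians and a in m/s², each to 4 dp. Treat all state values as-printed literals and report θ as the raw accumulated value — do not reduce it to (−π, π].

a = (v'−v)/dt = (0.408150)/0.15 = 2.7210
Δθ = θ'−θ = 0.336243;  (v·dt/L) = 19.2000·0.15/3.0 = 0.960000
tan δ = Δθ·L/(v·dt) = 0.350253  →  δ = 0.3369

δ = 0.3369, a = 2.7210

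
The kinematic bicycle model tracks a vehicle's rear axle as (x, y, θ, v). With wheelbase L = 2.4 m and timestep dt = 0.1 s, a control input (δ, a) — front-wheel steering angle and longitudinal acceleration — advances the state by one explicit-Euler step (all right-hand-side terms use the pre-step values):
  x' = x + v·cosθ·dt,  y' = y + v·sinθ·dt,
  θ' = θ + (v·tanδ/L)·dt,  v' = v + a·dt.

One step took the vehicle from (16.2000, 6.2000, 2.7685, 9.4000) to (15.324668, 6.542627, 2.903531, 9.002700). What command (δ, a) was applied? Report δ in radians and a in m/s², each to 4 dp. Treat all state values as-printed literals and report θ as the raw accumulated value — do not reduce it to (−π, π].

δ = 0.3320, a = -3.9730

a = (v'−v)/dt = (-0.397300)/0.1 = -3.9730
Δθ = θ'−θ = 0.135031;  (v·dt/L) = 9.4000·0.1/2.4 = 0.391667
tan δ = Δθ·L/(v·dt) = 0.344760  →  δ = 0.3320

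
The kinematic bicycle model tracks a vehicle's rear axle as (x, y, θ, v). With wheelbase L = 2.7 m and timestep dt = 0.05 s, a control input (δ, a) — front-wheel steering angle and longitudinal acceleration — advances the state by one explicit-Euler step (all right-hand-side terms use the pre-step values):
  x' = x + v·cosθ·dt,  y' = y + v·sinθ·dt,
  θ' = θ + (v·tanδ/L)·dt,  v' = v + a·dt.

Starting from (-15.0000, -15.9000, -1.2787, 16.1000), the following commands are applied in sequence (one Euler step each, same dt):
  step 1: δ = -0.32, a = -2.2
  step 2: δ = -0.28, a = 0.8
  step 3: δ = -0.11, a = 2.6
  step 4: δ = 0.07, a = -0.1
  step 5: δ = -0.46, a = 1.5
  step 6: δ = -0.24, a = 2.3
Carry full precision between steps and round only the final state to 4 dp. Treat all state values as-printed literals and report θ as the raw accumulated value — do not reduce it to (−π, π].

(-14.4317, -20.6724, -1.6962, 16.3450)

after step 1 (δ=-0.32, a=-2.2): (-14.768192, -16.670902, -1.377503, 15.990000)
after step 2 (δ=-0.28, a=0.8): (-14.614615, -17.455513, -1.462651, 16.030000)
after step 3 (δ=-0.11, a=2.6): (-14.528105, -18.252331, -1.495437, 16.160000)
after step 4 (δ=0.07, a=-0.1): (-14.467272, -19.058037, -1.474455, 16.155000)
after step 5 (δ=-0.46, a=1.5): (-14.389573, -19.862042, -1.622677, 16.230000)
after step 6 (δ=-0.24, a=2.3): (-14.431655, -20.672450, -1.696228, 16.345000)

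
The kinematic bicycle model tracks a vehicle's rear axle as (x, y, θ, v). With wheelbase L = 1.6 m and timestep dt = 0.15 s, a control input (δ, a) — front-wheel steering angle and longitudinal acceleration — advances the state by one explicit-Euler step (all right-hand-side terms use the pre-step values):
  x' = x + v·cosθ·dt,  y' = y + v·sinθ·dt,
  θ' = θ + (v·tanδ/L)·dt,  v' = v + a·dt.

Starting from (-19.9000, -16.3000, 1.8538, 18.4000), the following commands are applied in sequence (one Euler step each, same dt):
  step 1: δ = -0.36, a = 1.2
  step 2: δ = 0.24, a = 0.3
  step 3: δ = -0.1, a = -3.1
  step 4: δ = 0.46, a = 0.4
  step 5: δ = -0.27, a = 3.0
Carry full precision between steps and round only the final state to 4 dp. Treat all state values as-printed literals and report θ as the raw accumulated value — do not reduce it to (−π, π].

(-21.3459, -3.5133, 1.8263, 18.6700)

after step 1 (δ=-0.36, a=1.2): (-20.670705, -13.649790, 1.204505, 18.580000)
after step 2 (δ=0.24, a=0.3): (-19.672527, -11.047674, 1.630771, 18.625000)
after step 3 (δ=-0.1, a=-3.1): (-19.839981, -8.258947, 1.455577, 18.160000)
after step 4 (δ=0.46, a=0.4): (-19.526818, -5.553008, 2.299079, 18.220000)
after step 5 (δ=-0.27, a=3.0): (-21.345872, -3.513319, 1.826341, 18.670000)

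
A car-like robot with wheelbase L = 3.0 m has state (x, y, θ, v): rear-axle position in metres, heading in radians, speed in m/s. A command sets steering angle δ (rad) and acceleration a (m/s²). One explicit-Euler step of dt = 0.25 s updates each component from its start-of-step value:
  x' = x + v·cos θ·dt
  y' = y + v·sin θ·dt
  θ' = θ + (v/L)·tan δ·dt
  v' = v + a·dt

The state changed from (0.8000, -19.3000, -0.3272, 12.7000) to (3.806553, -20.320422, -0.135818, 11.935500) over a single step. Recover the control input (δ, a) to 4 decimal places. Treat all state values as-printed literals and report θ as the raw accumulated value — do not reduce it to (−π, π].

δ = 0.1789, a = -3.0580

a = (v'−v)/dt = (-0.764500)/0.25 = -3.0580
Δθ = θ'−θ = 0.191382;  (v·dt/L) = 12.7000·0.25/3.0 = 1.058333
tan δ = Δθ·L/(v·dt) = 0.180833  →  δ = 0.1789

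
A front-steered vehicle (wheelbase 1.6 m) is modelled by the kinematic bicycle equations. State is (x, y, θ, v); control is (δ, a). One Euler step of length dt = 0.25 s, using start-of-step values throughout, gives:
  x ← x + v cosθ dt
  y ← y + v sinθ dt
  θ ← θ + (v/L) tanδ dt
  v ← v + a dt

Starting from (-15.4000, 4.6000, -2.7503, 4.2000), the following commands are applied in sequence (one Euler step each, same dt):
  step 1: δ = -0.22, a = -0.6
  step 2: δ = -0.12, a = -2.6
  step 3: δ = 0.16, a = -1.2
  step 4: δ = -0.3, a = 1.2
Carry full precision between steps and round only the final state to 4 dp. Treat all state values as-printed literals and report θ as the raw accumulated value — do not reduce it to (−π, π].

after step 1 (δ=-0.22, a=-0.6): (-16.370638, 4.199547, -2.897050, 4.050000)
after step 2 (δ=-0.12, a=-2.6): (-17.353014, 3.954408, -2.973354, 3.400000)
after step 3 (δ=0.16, a=-1.2): (-18.191013, 3.812079, -2.887622, 3.100000)
after step 4 (δ=-0.3, a=1.2): (-18.941153, 3.617361, -3.037456, 3.400000)

(-18.9412, 3.6174, -3.0375, 3.4000)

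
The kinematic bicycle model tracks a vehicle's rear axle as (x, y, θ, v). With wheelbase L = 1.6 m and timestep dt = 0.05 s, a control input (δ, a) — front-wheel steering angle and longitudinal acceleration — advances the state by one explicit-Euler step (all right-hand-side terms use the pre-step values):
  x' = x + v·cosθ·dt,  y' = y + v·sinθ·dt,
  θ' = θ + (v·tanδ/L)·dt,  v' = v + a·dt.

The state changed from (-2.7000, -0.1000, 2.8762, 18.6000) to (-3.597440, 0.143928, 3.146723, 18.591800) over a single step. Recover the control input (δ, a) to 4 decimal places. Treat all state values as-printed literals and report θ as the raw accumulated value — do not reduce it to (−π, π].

a = (v'−v)/dt = (-0.008200)/0.05 = -0.1640
Δθ = θ'−θ = 0.270523;  (v·dt/L) = 18.6000·0.05/1.6 = 0.581250
tan δ = Δθ·L/(v·dt) = 0.465416  →  δ = 0.4356

δ = 0.4356, a = -0.1640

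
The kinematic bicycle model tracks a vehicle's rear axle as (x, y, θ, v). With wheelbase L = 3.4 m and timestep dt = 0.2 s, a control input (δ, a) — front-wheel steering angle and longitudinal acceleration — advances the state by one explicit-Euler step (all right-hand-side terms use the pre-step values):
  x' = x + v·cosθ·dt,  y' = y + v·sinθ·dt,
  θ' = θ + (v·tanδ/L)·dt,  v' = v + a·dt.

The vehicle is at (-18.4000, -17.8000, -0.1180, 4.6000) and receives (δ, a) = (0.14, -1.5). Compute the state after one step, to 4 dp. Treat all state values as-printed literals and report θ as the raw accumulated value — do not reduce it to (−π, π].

(-17.4864, -17.9083, -0.0799, 4.3000)

x' = -18.4000 + 4.6000·cos(-0.1180)·0.2 = -17.4864
y' = -17.8000 + 4.6000·sin(-0.1180)·0.2 = -17.9083
θ' = -0.1180 + (4.6000/3.4)·tan(0.14)·0.2 = -0.0799
v' = 4.6000 − 1.5000·0.2 = 4.3000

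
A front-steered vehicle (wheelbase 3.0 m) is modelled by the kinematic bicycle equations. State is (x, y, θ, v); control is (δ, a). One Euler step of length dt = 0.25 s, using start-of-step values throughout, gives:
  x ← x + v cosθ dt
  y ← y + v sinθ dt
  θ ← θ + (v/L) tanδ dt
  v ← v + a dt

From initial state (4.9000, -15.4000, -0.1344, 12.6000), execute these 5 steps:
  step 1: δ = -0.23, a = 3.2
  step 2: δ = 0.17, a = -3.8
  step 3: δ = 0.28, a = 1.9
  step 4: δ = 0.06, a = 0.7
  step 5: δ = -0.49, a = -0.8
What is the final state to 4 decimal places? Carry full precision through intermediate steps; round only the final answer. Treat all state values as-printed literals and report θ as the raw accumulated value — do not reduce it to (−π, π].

(20.6267, -16.7264, -0.4078, 12.9000)

after step 1 (δ=-0.23, a=3.2): (8.021593, -15.822087, -0.380251, 13.400000)
after step 2 (δ=0.17, a=-3.8): (11.132308, -17.065450, -0.188567, 12.450000)
after step 3 (δ=0.28, a=1.9): (14.189635, -17.648893, 0.109771, 12.925000)
after step 4 (δ=0.06, a=0.7): (17.401437, -17.294908, 0.174473, 13.100000)
after step 5 (δ=-0.49, a=-0.8): (20.626717, -16.726403, -0.407809, 12.900000)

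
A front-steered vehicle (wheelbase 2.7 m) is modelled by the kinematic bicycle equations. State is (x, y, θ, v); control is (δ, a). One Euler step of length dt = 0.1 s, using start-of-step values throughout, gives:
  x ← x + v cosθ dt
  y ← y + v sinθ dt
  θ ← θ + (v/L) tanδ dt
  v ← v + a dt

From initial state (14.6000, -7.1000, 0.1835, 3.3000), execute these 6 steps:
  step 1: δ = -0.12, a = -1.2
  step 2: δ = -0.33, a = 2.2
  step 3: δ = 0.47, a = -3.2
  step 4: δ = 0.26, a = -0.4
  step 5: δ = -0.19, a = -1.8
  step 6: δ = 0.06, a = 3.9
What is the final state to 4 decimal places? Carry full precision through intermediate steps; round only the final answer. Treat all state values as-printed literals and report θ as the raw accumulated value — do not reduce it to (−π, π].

after step 1 (δ=-0.12, a=-1.2): (14.924460, -7.039784, 0.168763, 3.180000)
after step 2 (δ=-0.33, a=2.2): (15.237942, -6.986372, 0.128421, 3.400000)
after step 3 (δ=0.47, a=-3.2): (15.575142, -6.942829, 0.192387, 3.080000)
after step 4 (δ=0.26, a=-0.4): (15.877460, -6.883939, 0.222733, 3.040000)
after step 5 (δ=-0.19, a=-1.8): (16.173950, -6.816786, 0.201079, 2.860000)
after step 6 (δ=0.06, a=3.9): (16.454188, -6.759665, 0.207442, 3.250000)

(16.4542, -6.7597, 0.2074, 3.2500)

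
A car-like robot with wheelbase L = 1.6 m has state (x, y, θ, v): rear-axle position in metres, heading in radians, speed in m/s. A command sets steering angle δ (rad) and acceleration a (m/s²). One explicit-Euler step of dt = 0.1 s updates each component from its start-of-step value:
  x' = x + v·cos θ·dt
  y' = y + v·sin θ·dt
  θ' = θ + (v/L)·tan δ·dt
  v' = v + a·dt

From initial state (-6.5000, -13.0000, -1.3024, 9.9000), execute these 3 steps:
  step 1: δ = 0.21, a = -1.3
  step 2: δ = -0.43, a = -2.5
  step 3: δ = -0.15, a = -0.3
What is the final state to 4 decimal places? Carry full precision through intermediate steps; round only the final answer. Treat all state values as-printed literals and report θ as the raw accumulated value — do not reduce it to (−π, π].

(-5.7426, -15.7995, -1.5405, 9.4900)

after step 1 (δ=0.21, a=-1.3): (-6.237466, -13.954555, -1.170518, 9.770000)
after step 2 (δ=-0.43, a=-2.5): (-5.856754, -14.854326, -1.450564, 9.520000)
after step 3 (δ=-0.15, a=-0.3): (-5.742568, -15.799453, -1.540489, 9.490000)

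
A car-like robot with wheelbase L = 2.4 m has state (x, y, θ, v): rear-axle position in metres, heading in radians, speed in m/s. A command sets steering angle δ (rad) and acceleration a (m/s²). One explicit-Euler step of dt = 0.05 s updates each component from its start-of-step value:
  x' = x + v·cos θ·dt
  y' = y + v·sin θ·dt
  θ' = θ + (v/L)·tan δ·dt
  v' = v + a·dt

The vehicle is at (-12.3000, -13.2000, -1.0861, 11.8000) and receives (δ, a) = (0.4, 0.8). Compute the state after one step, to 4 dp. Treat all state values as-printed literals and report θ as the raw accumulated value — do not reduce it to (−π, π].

x' = -12.3000 + 11.8000·cos(-1.0861)·0.05 = -12.0251
y' = -13.2000 + 11.8000·sin(-1.0861)·0.05 = -13.7220
θ' = -1.0861 + (11.8000/2.4)·tan(0.4)·0.05 = -0.9822
v' = 11.8000 + 0.8000·0.05 = 11.8400

(-12.0251, -13.7220, -0.9822, 11.8400)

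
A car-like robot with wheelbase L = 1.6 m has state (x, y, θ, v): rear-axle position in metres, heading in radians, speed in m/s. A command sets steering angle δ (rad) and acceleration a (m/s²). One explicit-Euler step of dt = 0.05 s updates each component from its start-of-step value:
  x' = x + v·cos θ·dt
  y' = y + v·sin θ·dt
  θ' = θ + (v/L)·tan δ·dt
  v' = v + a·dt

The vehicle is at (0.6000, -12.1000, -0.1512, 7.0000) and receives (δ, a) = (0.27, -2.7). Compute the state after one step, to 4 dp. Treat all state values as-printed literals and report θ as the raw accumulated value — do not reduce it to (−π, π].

(0.9460, -12.1527, -0.0907, 6.8650)

x' = 0.6000 + 7.0000·cos(-0.1512)·0.05 = 0.9460
y' = -12.1000 + 7.0000·sin(-0.1512)·0.05 = -12.1527
θ' = -0.1512 + (7.0000/1.6)·tan(0.27)·0.05 = -0.0907
v' = 7.0000 − 2.7000·0.05 = 6.8650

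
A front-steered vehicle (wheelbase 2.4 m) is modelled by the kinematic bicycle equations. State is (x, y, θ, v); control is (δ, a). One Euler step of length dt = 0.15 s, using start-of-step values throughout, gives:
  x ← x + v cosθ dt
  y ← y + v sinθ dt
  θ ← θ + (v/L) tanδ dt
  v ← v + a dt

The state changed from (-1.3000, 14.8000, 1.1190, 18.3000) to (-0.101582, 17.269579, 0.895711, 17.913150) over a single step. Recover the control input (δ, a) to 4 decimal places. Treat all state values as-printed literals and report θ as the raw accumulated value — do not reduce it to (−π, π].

a = (v'−v)/dt = (-0.386850)/0.15 = -2.5790
Δθ = θ'−θ = -0.223289;  (v·dt/L) = 18.3000·0.15/2.4 = 1.143750
tan δ = Δθ·L/(v·dt) = -0.195225  →  δ = -0.1928

δ = -0.1928, a = -2.5790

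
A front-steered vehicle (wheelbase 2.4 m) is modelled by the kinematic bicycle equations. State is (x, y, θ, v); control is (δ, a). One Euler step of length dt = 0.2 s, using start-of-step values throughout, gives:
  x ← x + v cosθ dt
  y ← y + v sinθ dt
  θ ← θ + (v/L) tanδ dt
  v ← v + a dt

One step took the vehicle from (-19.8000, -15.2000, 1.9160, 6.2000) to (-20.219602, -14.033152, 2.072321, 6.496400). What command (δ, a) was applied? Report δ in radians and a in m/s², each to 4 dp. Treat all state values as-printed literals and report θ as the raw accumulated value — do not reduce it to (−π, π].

a = (v'−v)/dt = (0.296400)/0.2 = 1.4820
Δθ = θ'−θ = 0.156321;  (v·dt/L) = 6.2000·0.2/2.4 = 0.516667
tan δ = Δθ·L/(v·dt) = 0.302557  →  δ = 0.2938

δ = 0.2938, a = 1.4820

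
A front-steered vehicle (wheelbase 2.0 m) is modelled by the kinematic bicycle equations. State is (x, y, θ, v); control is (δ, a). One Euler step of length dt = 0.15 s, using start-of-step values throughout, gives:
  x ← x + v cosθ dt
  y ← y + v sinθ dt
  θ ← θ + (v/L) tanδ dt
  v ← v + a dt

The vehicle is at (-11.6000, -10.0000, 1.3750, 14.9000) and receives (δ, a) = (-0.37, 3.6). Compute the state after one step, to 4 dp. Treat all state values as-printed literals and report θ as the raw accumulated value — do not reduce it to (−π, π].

x' = -11.6000 + 14.9000·cos(1.3750)·0.15 = -11.1652
y' = -10.0000 + 14.9000·sin(1.3750)·0.15 = -7.8077
θ' = 1.3750 + (14.9000/2.0)·tan(-0.37)·0.15 = 0.9416
v' = 14.9000 + 3.6000·0.15 = 15.4400

(-11.1652, -7.8077, 0.9416, 15.4400)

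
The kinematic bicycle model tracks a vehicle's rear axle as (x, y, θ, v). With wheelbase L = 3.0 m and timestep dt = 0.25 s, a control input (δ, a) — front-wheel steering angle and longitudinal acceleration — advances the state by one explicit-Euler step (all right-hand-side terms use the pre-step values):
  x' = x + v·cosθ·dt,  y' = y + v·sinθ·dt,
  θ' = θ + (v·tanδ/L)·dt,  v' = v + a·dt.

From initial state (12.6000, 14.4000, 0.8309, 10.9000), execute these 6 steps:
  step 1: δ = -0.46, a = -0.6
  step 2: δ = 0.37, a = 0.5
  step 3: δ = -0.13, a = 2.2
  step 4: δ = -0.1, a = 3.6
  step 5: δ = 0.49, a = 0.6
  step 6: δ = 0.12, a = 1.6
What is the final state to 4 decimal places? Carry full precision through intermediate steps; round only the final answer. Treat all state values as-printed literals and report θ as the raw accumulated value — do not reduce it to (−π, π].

(25.5039, 25.0968, 1.1875, 12.8750)

after step 1 (δ=-0.46, a=-0.6): (14.437226, 16.412517, 0.380867, 10.750000)
after step 2 (δ=0.37, a=0.5): (16.932147, 17.411530, 0.728328, 10.875000)
after step 3 (δ=-0.13, a=2.2): (18.961118, 19.221193, 0.609847, 11.425000)
after step 4 (δ=-0.1, a=3.6): (21.302487, 20.857088, 0.514320, 12.325000)
after step 5 (δ=0.49, a=0.6): (23.985107, 22.372888, 1.062155, 12.475000)
after step 6 (δ=0.12, a=1.6): (25.503912, 25.096826, 1.187507, 12.875000)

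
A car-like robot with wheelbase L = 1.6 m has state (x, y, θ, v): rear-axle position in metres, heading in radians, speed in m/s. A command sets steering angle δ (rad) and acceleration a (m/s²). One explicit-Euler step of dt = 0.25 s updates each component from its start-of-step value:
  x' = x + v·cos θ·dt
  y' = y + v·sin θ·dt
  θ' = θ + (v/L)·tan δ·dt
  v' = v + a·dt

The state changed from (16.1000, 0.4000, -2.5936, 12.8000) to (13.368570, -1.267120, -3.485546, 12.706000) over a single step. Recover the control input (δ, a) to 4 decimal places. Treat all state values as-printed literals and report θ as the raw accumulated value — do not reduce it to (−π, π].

δ = -0.4195, a = -0.3760

a = (v'−v)/dt = (-0.094000)/0.25 = -0.3760
Δθ = θ'−θ = -0.891946;  (v·dt/L) = 12.8000·0.25/1.6 = 2.000000
tan δ = Δθ·L/(v·dt) = -0.445973  →  δ = -0.4195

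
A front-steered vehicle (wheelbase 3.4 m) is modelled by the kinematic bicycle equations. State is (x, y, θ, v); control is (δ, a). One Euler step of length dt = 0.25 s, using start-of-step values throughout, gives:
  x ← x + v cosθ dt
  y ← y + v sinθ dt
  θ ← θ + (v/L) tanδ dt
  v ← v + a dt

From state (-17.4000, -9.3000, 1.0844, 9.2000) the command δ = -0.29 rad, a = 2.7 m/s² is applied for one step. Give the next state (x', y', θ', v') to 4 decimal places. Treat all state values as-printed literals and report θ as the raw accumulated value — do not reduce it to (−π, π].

(-16.3249, -7.2667, 0.8825, 9.8750)

x' = -17.4000 + 9.2000·cos(1.0844)·0.25 = -16.3249
y' = -9.3000 + 9.2000·sin(1.0844)·0.25 = -7.2667
θ' = 1.0844 + (9.2000/3.4)·tan(-0.29)·0.25 = 0.8825
v' = 9.2000 + 2.7000·0.25 = 9.8750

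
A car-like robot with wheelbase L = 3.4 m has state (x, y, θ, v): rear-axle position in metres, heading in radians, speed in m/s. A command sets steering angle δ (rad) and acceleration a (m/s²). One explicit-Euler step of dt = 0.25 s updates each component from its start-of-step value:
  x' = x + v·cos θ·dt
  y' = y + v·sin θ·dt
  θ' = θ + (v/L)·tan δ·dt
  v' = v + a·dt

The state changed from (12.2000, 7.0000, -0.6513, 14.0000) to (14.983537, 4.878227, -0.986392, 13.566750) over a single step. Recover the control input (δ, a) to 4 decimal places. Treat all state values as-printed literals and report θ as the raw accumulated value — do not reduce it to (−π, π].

δ = -0.3147, a = -1.7330

a = (v'−v)/dt = (-0.433250)/0.25 = -1.7330
Δθ = θ'−θ = -0.335092;  (v·dt/L) = 14.0000·0.25/3.4 = 1.029412
tan δ = Δθ·L/(v·dt) = -0.325518  →  δ = -0.3147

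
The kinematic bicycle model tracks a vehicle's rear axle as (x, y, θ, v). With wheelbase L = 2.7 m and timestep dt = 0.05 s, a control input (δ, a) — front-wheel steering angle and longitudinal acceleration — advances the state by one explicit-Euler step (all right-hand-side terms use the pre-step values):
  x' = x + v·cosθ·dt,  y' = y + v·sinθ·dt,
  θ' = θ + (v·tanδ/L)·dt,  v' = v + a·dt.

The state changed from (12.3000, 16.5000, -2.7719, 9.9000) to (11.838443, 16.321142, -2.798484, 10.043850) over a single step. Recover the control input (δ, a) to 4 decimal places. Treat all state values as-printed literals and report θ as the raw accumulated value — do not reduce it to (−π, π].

δ = -0.1440, a = 2.8770

a = (v'−v)/dt = (0.143850)/0.05 = 2.8770
Δθ = θ'−θ = -0.026584;  (v·dt/L) = 9.9000·0.05/2.7 = 0.183333
tan δ = Δθ·L/(v·dt) = -0.145004  →  δ = -0.1440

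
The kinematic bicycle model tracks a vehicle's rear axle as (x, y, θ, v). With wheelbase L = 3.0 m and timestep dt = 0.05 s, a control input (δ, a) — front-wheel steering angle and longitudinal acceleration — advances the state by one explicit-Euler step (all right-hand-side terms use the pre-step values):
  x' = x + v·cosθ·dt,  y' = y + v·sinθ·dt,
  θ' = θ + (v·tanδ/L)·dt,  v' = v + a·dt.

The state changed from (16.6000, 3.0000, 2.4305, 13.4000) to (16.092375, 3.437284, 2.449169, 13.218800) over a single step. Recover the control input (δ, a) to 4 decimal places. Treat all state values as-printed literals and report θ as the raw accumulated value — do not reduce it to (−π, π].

a = (v'−v)/dt = (-0.181200)/0.05 = -3.6240
Δθ = θ'−θ = 0.018669;  (v·dt/L) = 13.4000·0.05/3.0 = 0.223333
tan δ = Δθ·L/(v·dt) = 0.083593  →  δ = 0.0834

δ = 0.0834, a = -3.6240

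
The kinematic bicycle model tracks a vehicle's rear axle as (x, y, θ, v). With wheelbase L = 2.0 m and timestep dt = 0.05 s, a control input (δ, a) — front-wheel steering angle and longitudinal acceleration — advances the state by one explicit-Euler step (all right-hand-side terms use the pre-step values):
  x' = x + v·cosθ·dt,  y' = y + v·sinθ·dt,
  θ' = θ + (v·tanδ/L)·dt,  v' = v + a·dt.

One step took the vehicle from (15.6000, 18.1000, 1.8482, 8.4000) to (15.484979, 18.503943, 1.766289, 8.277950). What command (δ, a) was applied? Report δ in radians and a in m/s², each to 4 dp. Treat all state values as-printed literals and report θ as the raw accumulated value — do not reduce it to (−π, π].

δ = -0.3719, a = -2.4410

a = (v'−v)/dt = (-0.122050)/0.05 = -2.4410
Δθ = θ'−θ = -0.081911;  (v·dt/L) = 8.4000·0.05/2.0 = 0.210000
tan δ = Δθ·L/(v·dt) = -0.390052  →  δ = -0.3719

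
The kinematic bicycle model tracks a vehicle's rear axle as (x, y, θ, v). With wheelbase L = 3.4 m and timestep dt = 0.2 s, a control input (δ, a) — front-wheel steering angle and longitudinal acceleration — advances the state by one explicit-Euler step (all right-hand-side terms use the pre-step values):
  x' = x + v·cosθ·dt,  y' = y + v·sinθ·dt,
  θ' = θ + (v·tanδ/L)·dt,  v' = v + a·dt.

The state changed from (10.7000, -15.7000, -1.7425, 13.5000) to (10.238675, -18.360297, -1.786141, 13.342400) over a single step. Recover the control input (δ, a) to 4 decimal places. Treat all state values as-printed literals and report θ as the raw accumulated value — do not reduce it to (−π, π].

δ = -0.0549, a = -0.7880

a = (v'−v)/dt = (-0.157600)/0.2 = -0.7880
Δθ = θ'−θ = -0.043641;  (v·dt/L) = 13.5000·0.2/3.4 = 0.794118
tan δ = Δθ·L/(v·dt) = -0.054955  →  δ = -0.0549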